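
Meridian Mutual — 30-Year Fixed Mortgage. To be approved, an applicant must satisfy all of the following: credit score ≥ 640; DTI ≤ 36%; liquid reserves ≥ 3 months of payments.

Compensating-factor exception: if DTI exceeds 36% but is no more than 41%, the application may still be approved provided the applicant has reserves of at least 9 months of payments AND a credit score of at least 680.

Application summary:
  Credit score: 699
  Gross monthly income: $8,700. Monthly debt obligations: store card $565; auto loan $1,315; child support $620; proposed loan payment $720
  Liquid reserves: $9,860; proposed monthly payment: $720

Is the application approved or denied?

Credit score 699 ≥ 640 (meets base)
Total debts = (565 + 1,315 + 620 + 720) = 3,220. DTI: 3,220 ÷ 8,700 = 37%, over the 36% base limit.
Liquid reserves cover 9,860/720 = 13.7 months — ≥ 3 required
37% falls in the override range (36%–41%), so the compensating-factor test applies.
Override check — reserves: 13.7 mo (ok); score: 699 (ok).
Both override conditions satisfied; DTI exception granted.

Approved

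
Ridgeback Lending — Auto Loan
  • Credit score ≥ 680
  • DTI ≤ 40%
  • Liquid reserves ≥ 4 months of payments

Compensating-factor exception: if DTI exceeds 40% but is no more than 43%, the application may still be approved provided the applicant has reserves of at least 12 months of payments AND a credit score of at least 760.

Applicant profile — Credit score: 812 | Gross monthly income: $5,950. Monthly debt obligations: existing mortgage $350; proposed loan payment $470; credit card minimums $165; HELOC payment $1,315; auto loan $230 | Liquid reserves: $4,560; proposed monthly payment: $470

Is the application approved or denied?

Credit score 812 ≥ 680 (meets base)
Total debts = (350 + 470 + 165 + 1,315 + 230) = 2,530. DTI = 2,530/5,950 = 42.5% > 40% — standard DTI limit exceeded.
Reserves: 4,560 ÷ 470 = 9.7 months (meets 4-month minimum)
42.5% falls in the override range (40%–43%), so the compensating-factor test applies.
Reserves 9.7 < 12 months; credit score 812 ≥ 760.
Override conditions not both satisfied; exception does not apply.

Denied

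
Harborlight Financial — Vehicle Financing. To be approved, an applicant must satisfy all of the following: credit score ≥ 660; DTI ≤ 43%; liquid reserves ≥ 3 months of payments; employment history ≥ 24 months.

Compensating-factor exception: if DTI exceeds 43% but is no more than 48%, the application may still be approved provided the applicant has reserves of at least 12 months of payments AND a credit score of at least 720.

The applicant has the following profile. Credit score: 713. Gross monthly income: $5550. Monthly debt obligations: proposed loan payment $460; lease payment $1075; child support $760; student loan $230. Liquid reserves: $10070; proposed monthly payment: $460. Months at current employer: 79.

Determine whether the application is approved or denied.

Denied

Credit score 713 ≥ 660 (meets base)
Total debts = (460 + 1,075 + 760 + 230) = 2,525. DTI: 2,525 ÷ 5,550 = 45.5%, over the 43% base limit.
Reserves = 10,070/460 = 21.9 months ≥ 3
Employment 79 ≥ 24 months
DTI 45.5% is within the 43%–48% exception band; checking compensating factors.
Reserves 21.9 ≥ 12 months; credit score 713 < 720.
Compensating-factor requirement not fully met.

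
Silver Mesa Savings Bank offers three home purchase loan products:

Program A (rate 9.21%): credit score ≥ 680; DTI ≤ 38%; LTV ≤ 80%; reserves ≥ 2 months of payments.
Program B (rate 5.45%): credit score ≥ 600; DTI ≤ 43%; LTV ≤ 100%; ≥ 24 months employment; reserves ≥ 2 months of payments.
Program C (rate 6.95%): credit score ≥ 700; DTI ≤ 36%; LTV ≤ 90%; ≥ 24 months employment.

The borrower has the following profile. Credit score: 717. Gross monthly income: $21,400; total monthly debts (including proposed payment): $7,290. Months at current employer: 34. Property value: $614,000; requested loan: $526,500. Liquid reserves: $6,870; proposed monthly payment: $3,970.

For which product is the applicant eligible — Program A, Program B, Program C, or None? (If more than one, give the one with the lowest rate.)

DTI = 7,290/21,400 = 34.1%.
LTV = 526,500/614,000 = 85.7%.
Reserves = 6,870/3,970 = 1.7 months.
Program A: score 717 ≥ 680; DTI 34.1% ≤ 38%; LTV 85.7% > 80%; reserves 1.7 < 2 mo → does not qualify.
Program B: score 717 ≥ 600; DTI 34.1% ≤ 43%; LTV 85.7% ≤ 100%; employment 34 ≥ 24 mo; reserves 1.7 < 2 mo → does not qualify.
Program C: score 717 ≥ 700; DTI 34.1% ≤ 36%; LTV 85.7% ≤ 90%; employment 34 ≥ 24 mo → qualifies.

Program C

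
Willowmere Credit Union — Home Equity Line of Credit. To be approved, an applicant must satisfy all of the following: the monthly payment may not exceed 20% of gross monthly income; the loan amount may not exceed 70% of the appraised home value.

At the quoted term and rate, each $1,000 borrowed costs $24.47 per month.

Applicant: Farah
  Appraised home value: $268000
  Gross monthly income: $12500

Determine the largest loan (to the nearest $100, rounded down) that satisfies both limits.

$102,100

Payment cap: 20% × $12,500 = $2,500/month.
At $24.47 per $1,000, that supports 2,500/24.47 × 1,000 ≈ $102,165 → $102,100.
LTV cap: 70% × $268,000 = $187,600 → $187,600.
Binding constraint: payment-to-income.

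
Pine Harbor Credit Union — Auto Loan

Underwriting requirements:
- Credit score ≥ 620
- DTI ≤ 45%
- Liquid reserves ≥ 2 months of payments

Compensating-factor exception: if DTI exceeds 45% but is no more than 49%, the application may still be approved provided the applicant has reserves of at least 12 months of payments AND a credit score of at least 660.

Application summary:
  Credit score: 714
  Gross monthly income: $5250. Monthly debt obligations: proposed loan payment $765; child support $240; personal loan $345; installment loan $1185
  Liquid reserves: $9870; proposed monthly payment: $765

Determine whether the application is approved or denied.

Credit score 714 ≥ 620 (meets base)
Total debts = (765 + 240 + 345 + 1,185) = 2,535. DTI = 2,535/5,250 = 48.3% > 45% — standard DTI limit exceeded.
Reserves = 9,870/765 = 12.9 months ≥ 2
48.3% falls in the override range (45%–49%), so the compensating-factor test applies.
Reserves 12.9 ≥ 12 months; credit score 714 ≥ 660.
Both override conditions satisfied; DTI exception granted.

Approved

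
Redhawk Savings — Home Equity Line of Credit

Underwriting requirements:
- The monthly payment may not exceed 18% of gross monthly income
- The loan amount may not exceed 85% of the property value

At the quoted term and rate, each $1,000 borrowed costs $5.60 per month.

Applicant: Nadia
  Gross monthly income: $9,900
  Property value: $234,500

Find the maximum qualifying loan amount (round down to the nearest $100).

Payment cap: 18% × $9,900 = $1,782/month.
At $5.60 per $1,000, that supports 1,782/5.60 × 1,000 ≈ $318,214 → $318,200.
LTV cap: 85% × $234,500 = $199,325 → $199,300.
Binding constraint: loan-to-value.

$199,300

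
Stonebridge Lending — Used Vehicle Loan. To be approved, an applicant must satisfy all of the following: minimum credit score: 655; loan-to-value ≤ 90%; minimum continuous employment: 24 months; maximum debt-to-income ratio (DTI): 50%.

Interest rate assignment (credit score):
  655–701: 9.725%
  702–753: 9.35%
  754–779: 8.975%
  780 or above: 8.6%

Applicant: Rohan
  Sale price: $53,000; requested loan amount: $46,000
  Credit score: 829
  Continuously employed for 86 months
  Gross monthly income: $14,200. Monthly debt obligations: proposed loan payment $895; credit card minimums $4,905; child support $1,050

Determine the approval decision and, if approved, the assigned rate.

Approved at 8.6%

Credit score 829 ≥ 655 (meets minimum)
Total monthly debts = (895 + 4,905 + 1,050) = 6,850. DTI = 6,850/14,200 = 48.2% ≤ 50%
Employment 86 ≥ 24 months
Loan-to-value = 46,000/53,000 = 86.8% — pass (90% max)
All requirements met. Score 829 falls in the 780 or above tier → 8.6%.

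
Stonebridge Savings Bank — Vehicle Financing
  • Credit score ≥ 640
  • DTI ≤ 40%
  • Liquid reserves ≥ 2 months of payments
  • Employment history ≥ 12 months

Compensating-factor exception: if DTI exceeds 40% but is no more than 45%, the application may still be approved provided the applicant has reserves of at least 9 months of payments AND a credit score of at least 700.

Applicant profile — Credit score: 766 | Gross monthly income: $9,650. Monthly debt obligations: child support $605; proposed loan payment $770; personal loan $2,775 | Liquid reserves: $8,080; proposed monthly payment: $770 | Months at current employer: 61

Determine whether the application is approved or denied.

Approved

Credit score 766 ≥ 640 (meets base)
Total debts = (605 + 770 + 2,775) = 4,150. DTI: 4,150 ÷ 9,650 = 43%, over the 40% base limit.
Liquid reserves cover 8,080/770 = 10.5 months — ≥ 2 required
Employment 61 ≥ 12 months
43% falls in the override range (40%–45%), so the compensating-factor test applies.
Reserves 10.5 ≥ 9 months; credit score 766 ≥ 700.
Both override conditions satisfied; DTI exception granted.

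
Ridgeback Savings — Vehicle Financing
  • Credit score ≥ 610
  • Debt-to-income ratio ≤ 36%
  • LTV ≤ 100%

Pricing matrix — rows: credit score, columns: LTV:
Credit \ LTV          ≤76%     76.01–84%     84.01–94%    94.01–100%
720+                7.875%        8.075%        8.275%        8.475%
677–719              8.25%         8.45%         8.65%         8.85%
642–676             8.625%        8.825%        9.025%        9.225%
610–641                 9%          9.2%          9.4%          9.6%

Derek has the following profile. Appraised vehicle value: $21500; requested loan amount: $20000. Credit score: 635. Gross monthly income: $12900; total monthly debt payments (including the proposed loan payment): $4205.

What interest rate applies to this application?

Credit score 635 ≥ 610; DTI: 4,205 ÷ 12,900 = 32.6%, within the 36% cap
LTV = 20,000/21,500 = 93% ≤ 100%
Score 635 is in the 610–641 band; LTV 93% is in the 84.01–94% band → 9.4%.

9.4%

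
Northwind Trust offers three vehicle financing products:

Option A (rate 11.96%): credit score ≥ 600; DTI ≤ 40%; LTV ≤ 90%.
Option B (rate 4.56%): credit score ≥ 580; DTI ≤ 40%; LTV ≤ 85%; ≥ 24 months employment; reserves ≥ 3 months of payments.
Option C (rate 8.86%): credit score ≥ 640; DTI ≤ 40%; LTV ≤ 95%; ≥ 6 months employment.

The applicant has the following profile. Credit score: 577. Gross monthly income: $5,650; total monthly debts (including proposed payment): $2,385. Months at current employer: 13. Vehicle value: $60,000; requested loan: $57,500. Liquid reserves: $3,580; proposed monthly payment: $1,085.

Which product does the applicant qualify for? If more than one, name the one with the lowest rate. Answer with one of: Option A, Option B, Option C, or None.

None

DTI = 2,385/5,650 = 42.2%.
LTV = 57,500/60,000 = 95.8%.
Reserves = 3,580/1,085 = 3.3 months.
Option A: score 577 < 600; DTI 42.2% > 40%; LTV 95.8% > 90% → does not qualify.
Option B: score 577 < 580; DTI 42.2% > 40%; LTV 95.8% > 85%; employment 13 < 24 mo; reserves 3.3 ≥ 3 mo → does not qualify.
Option C: score 577 < 640; DTI 42.2% > 40%; LTV 95.8% > 95%; employment 13 ≥ 6 mo → does not qualify.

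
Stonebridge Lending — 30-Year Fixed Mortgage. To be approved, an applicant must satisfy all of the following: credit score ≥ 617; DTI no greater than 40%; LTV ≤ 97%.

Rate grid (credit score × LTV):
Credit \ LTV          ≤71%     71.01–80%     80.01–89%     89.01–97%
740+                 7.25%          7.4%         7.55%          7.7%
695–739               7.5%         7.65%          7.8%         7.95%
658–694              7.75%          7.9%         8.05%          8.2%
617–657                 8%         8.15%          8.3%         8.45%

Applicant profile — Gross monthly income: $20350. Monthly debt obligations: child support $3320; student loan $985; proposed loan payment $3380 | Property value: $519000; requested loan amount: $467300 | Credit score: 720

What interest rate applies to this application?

Credit score 720 ≥ 617; Total monthly debts = (3,320 + 985 + 3,380) = 7,685. Debt-to-income = 7,685/20,350 = 37.8% — meets 40% limit
LTV = 467,300/519,000 = 90% ≤ 97%
Credit 720 → row 695–739; LTV 90% → column 89.01–97%. Grid cell → 7.95%.

7.95%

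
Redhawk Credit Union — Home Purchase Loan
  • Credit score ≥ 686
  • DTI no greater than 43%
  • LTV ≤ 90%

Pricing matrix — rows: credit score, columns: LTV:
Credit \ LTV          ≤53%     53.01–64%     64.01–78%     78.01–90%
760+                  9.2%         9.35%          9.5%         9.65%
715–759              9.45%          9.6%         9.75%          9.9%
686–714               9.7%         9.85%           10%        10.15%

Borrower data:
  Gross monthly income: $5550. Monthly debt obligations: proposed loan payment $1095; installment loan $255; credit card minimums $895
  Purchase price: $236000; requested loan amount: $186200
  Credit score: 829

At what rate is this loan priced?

Credit score 829 ≥ 686; Total monthly debts = (1,095 + 255 + 895) = 2,245. DTI: 2,245 ÷ 5,550 = 40.5%, within the 43% cap
Loan-to-value = 186,200/236,000 = 78.9% — pass (90% max)
Score 829 is in the 760+ band; LTV 78.9% is in the 78.01–90% band → 9.65%.

9.65%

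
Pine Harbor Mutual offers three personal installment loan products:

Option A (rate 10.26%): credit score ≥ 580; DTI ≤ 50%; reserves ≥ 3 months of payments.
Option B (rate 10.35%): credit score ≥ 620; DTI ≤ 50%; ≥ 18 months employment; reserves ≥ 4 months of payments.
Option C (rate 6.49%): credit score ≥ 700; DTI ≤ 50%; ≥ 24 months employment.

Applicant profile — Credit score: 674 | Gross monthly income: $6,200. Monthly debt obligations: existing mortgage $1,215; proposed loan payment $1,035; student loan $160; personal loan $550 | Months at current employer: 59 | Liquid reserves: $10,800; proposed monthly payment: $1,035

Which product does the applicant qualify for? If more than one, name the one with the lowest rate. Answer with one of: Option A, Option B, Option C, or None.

Total debts = (1,215 + 1,035 + 160 + 550) = 2,960; DTI = 2,960/6,200 = 47.7%.
Reserves = 10,800/1,035 = 10.4 months.
Option A: score 674 ≥ 580; DTI 47.7% ≤ 50%; reserves 10.4 ≥ 3 mo → qualifies.
Option B: score 674 ≥ 620; DTI 47.7% ≤ 50%; employment 59 ≥ 18 mo; reserves 10.4 ≥ 4 mo → qualifies.
Option C: score 674 < 700; DTI 47.7% ≤ 50%; employment 59 ≥ 24 mo → does not qualify.
Qualifying: Option A, Option B. Lowest rate is 10.26% → Option A.

Option A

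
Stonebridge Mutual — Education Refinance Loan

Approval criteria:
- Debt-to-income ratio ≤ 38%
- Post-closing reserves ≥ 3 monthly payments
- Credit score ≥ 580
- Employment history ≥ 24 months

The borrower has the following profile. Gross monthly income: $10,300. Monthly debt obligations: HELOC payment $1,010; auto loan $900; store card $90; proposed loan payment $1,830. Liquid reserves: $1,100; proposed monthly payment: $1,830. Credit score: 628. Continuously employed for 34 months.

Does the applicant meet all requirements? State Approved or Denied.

Total monthly debts = (1,010 + 900 + 90 + 1,830) = 3,830. Debt-to-income = 3,830/10,300 = 37.2% — meets 38% limit
Reserves: 1,100 ÷ 1,830 = 0.6 months (below 3-month minimum)
Credit score 628 ≥ 580 (meets)
Employment 34 ≥ 24 months
Fails on reserves.

Denied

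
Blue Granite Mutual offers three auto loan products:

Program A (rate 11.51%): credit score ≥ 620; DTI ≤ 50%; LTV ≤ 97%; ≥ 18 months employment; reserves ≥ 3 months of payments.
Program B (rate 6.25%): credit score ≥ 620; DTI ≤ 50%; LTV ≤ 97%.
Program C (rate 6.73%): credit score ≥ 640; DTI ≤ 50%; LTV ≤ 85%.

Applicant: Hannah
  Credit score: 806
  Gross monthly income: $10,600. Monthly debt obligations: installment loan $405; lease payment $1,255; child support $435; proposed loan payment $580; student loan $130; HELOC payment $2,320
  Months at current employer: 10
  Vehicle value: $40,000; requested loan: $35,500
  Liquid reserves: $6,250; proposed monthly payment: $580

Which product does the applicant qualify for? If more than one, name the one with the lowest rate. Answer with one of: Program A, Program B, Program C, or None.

Program B

Total debts = (405 + 1,255 + 435 + 580 + 130 + 2,320) = 5,125; DTI = 5,125/10,600 = 48.3%.
LTV = 35,500/40,000 = 88.8%.
Reserves = 6,250/580 = 10.8 months.
Program A: score 806 ≥ 620; DTI 48.3% ≤ 50%; LTV 88.8% ≤ 97%; employment 10 < 18 mo; reserves 10.8 ≥ 3 mo → does not qualify.
Program B: score 806 ≥ 620; DTI 48.3% ≤ 50%; LTV 88.8% ≤ 97% → qualifies.
Program C: score 806 ≥ 640; DTI 48.3% ≤ 50%; LTV 88.8% > 85% → does not qualify.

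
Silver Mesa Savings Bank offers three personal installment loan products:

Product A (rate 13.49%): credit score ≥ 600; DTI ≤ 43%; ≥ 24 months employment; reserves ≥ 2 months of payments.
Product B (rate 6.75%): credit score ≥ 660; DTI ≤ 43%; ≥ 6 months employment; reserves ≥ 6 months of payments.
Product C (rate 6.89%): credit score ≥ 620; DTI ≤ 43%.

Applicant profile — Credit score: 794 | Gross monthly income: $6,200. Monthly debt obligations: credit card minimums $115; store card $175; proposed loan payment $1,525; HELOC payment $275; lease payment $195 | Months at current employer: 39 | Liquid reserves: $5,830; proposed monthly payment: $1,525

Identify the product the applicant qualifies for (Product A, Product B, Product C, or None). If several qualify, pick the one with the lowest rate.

Total debts = (115 + 175 + 1,525 + 275 + 195) = 2,285; DTI = 2,285/6,200 = 36.9%.
Reserves = 5,830/1,525 = 3.8 months.
Product A: score 794 ≥ 600; DTI 36.9% ≤ 43%; employment 39 ≥ 24 mo; reserves 3.8 ≥ 2 mo → qualifies.
Product B: score 794 ≥ 660; DTI 36.9% ≤ 43%; employment 39 ≥ 6 mo; reserves 3.8 < 6 mo → does not qualify.
Product C: score 794 ≥ 620; DTI 36.9% ≤ 43% → qualifies.
Qualifying: Product A, Product C. Lowest rate is 6.89% → Product C.

Product C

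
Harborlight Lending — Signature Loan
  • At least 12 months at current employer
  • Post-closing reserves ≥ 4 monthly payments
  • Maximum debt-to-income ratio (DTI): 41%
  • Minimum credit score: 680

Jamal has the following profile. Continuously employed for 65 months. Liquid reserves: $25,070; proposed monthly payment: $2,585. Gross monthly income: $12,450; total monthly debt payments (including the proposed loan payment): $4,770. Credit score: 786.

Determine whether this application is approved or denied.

Approved

Employment 65 ≥ 12 months
Reserves = 25,070/2,585 = 9.7 months ≥ 4
Debt-to-income = 4,770/12,450 = 38.3% — meets 41% limit
Credit score 786 ≥ 680 (meets)
All criteria satisfied.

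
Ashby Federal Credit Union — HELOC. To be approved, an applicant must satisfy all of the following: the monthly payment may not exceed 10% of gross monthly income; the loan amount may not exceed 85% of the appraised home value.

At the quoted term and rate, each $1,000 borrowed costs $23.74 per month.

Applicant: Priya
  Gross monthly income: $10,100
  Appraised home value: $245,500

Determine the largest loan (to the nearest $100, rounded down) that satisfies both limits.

Payment cap: 10% × $10,100 = $1,010/month.
At $23.74 per $1,000, that supports 1,010/23.74 × 1,000 ≈ $42,544 → $42,500.
LTV cap: 85% × $245,500 = $208,675 → $208,600.
Binding constraint: payment-to-income.

$42,500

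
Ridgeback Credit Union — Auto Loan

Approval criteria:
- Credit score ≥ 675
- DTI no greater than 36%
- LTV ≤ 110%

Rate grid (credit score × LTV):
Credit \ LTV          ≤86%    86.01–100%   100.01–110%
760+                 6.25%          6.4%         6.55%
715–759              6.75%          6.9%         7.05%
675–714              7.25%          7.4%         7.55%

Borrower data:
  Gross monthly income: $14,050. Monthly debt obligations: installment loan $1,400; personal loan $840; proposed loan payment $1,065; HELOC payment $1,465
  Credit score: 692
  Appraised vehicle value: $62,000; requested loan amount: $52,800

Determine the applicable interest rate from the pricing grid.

7.25%

Credit score 692 ≥ 675; Total monthly debts = (1,400 + 840 + 1,065 + 1,465) = 4,770. DTI: 4,770 ÷ 14,050 = 34%, within the 36% cap
Loan-to-value = 52,800/62,000 = 85.2% — pass (110% max)
Score 692 is in the 675–714 band; LTV 85.2% is in the ≤86% band → 7.25%.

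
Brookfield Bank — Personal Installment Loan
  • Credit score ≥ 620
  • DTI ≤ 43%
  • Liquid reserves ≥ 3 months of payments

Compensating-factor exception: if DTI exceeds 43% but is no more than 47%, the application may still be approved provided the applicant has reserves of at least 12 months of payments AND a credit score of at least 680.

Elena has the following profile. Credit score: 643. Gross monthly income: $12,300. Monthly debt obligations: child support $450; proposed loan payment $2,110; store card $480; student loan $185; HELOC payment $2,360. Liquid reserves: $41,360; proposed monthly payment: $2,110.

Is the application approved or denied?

Denied

Credit score 643 ≥ 620 (meets base)
Total debts = (450 + 2,110 + 480 + 185 + 2,360) = 5,585. DTI = 5,585/12,300 = 45.4% > 43% — standard DTI limit exceeded.
Reserves: 41,360 ÷ 2,110 = 19.6 months (meets 3-month minimum)
45.4% falls in the override range (43%–47%), so the compensating-factor test applies.
Override check — reserves: 19.6 mo (ok); score: 643 (below 680).
Override conditions not both satisfied; exception does not apply.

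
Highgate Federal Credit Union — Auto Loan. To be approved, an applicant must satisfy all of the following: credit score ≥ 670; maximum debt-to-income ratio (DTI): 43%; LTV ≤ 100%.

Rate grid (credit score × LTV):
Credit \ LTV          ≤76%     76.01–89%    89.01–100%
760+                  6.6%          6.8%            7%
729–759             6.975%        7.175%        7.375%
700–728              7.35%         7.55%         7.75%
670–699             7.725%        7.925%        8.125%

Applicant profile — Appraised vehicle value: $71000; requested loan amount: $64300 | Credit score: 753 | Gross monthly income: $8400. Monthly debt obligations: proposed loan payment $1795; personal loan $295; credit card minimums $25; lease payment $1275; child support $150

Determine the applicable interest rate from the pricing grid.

7.375%

Credit score 753 ≥ 670; Total monthly debts = (1,795 + 295 + 25 + 1,275 + 150) = 3,540. DTI: 3,540 ÷ 8,400 = 42.1%, within the 43% cap
LTV = 64,300/71,000 = 90.6% ≤ 100%
Row: 753 falls in 729–759. Column: 90.6% falls in 89.01–100%. Rate = 7.375%.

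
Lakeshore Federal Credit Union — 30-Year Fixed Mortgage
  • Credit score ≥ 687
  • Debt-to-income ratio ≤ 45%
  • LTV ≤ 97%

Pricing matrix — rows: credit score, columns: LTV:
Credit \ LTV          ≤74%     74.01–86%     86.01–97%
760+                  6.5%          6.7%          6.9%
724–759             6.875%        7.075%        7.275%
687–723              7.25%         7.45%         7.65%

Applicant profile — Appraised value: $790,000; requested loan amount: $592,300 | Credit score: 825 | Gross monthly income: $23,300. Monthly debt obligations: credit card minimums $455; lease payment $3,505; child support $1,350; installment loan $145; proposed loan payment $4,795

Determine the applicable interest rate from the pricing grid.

6.7%

Credit score 825 ≥ 687; Total monthly debts = (455 + 3,505 + 1,350 + 145 + 4,795) = 10,250. Debt-to-income = 10,250/23,300 = 44% — meets 45% limit
Loan-to-value = 592,300/790,000 = 75% — pass (97% max)
Credit 825 → row 760+; LTV 75% → column 74.01–86%. Grid cell → 6.7%.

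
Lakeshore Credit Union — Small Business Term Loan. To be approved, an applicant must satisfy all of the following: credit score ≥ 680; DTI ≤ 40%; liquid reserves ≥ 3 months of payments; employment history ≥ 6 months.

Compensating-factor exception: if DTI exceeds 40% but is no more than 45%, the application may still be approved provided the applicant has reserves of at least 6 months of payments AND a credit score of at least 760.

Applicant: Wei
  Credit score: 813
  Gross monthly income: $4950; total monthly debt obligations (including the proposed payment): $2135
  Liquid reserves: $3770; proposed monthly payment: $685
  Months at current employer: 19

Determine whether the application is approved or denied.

Credit score 813 ≥ 680 (meets base)
DTI: 2,135 ÷ 4,950 = 43.1%, over the 40% base limit.
Reserves = 3,770/685 = 5.5 months ≥ 3
Employment 19 ≥ 6 months
43.1% falls in the override range (40%–45%), so the compensating-factor test applies.
Override check — reserves: 5.5 mo (short of 6); score: 813 (ok).
Override conditions not both satisfied; exception does not apply.

Denied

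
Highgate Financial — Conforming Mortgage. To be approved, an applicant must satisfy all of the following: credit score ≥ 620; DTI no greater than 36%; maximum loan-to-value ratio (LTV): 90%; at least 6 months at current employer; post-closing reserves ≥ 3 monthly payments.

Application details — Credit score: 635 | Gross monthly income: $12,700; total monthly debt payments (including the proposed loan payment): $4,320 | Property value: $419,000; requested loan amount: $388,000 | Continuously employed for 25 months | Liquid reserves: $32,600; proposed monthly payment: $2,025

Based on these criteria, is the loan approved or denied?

Credit score 635 ≥ 620 (meets)
DTI = 4,320/12,700 = 34% ≤ 36%
Loan-to-value = 388,000/419,000 = 92.6% — fail (90% max)
Employment 25 ≥ 6 months
Reserves: 32,600 ÷ 2,025 = 16.1 months (meets 3-month minimum)
Fails on LTV.

Denied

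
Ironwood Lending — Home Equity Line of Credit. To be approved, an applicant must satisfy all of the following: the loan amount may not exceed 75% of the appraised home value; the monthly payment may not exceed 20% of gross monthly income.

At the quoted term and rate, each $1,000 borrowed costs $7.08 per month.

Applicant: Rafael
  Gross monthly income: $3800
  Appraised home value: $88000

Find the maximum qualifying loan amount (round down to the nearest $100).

Payment cap: 20% × $3,800 = $760/month.
At $7.08 per $1,000, that supports 760/7.08 × 1,000 ≈ $107,344 → $107,300.
LTV cap: 75% × $88,000 = $66,000 → $66,000.
Binding constraint: loan-to-value.

$66,000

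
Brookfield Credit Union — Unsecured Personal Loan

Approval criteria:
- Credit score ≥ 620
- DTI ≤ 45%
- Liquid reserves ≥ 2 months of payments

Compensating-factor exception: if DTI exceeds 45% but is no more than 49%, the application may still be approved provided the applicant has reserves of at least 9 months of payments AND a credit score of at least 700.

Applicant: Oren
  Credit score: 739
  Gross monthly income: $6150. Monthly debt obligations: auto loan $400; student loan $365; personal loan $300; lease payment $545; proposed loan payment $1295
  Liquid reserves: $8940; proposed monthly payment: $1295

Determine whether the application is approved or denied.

Denied

Credit score 739 ≥ 620 (meets base)
Total debts = (400 + 365 + 300 + 545 + 1,295) = 2,905. DTI: 2,905 ÷ 6,150 = 47.2%, over the 45% base limit.
Reserves = 8,940/1,295 = 6.9 months ≥ 2
DTI 47.2% is within the 45%–49% exception band; checking compensating factors.
Override check — reserves: 6.9 mo (short of 9); score: 739 (ok).
Compensating-factor requirement not fully met.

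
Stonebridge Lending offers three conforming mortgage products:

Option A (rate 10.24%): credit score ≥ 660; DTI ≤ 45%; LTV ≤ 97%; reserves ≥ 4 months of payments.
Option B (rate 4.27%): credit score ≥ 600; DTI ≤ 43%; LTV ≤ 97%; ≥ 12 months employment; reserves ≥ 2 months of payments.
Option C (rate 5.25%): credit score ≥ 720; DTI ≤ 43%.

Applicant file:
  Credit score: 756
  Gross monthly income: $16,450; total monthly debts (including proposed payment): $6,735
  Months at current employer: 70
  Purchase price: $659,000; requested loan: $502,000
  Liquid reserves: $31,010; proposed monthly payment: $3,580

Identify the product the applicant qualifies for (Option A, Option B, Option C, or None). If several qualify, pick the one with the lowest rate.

Option B

DTI = 6,735/16,450 = 40.9%.
LTV = 502,000/659,000 = 76.2%.
Reserves = 31,010/3,580 = 8.7 months.
Option A: score 756 ≥ 660; DTI 40.9% ≤ 45%; LTV 76.2% ≤ 97%; reserves 8.7 ≥ 4 mo → qualifies.
Option B: score 756 ≥ 600; DTI 40.9% ≤ 43%; LTV 76.2% ≤ 97%; employment 70 ≥ 12 mo; reserves 8.7 ≥ 2 mo → qualifies.
Option C: score 756 ≥ 720; DTI 40.9% ≤ 43% → qualifies.
Qualifying: Option A, Option B, Option C. Lowest rate is 4.27% → Option B.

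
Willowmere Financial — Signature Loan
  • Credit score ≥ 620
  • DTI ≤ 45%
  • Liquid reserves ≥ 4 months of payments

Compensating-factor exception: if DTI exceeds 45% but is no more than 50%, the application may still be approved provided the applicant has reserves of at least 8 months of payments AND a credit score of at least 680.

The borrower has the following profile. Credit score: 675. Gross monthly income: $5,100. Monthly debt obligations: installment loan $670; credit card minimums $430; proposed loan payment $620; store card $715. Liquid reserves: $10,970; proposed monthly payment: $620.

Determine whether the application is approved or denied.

Denied

Credit score 675 ≥ 620 (meets base)
Total debts = (670 + 430 + 620 + 715) = 2,435. DTI: 2,435 ÷ 5,100 = 47.7%, over the 45% base limit.
Reserves = 10,970/620 = 17.7 months ≥ 4
47.7% falls in the override range (45%–50%), so the compensating-factor test applies.
Reserves 17.7 ≥ 8 months; credit score 675 < 680.
Override conditions not both satisfied; exception does not apply.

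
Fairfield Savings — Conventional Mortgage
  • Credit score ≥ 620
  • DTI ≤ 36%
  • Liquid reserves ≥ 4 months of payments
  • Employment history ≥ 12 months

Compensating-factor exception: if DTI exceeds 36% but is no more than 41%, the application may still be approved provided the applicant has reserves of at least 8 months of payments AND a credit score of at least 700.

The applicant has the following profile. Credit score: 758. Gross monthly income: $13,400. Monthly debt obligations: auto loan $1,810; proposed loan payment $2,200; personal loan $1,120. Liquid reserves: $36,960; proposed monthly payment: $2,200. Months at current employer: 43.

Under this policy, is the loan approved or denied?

Credit score 758 ≥ 620 (meets base)
Total debts = (1,810 + 2,200 + 1,120) = 5,130. DTI: 5,130 ÷ 13,400 = 38.3%, over the 36% base limit.
Reserves: 36,960 ÷ 2,200 = 16.8 months (meets 4-month minimum)
Employment 43 ≥ 12 months
DTI 38.3% is within the 36%–41% exception band; checking compensating factors.
Reserves 16.8 ≥ 8 months; credit score 758 ≥ 700.
Both compensating conditions met → exception applies.

Approved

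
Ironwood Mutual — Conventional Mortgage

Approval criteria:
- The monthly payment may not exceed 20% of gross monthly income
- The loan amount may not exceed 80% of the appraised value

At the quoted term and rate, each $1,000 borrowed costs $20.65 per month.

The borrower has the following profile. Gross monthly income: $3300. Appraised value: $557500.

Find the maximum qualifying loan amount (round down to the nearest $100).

Payment cap: 20% × $3,300 = $660/month.
At $20.65 per $1,000, that supports 660/20.65 × 1,000 ≈ $31,961 → $31,900.
LTV cap: 80% × $557,500 = $446,000 → $446,000.
Binding constraint: payment-to-income.

$31,900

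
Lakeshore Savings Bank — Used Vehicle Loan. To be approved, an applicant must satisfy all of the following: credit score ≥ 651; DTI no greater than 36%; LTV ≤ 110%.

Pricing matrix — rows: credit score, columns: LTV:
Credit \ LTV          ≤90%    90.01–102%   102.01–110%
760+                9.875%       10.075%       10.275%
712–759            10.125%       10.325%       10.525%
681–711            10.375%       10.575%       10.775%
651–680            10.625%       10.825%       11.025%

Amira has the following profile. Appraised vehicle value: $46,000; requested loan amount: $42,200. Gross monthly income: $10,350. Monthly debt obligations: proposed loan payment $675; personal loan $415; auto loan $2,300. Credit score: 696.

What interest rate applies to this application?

10.575%

Credit score 696 ≥ 651; Total monthly debts = (675 + 415 + 2,300) = 3,390. DTI: 3,390 ÷ 10,350 = 32.8%, within the 36% cap
LTV = 42,200/46,000 = 91.7% ≤ 110%
Credit 696 → row 681–711; LTV 91.7% → column 90.01–102%. Grid cell → 10.575%.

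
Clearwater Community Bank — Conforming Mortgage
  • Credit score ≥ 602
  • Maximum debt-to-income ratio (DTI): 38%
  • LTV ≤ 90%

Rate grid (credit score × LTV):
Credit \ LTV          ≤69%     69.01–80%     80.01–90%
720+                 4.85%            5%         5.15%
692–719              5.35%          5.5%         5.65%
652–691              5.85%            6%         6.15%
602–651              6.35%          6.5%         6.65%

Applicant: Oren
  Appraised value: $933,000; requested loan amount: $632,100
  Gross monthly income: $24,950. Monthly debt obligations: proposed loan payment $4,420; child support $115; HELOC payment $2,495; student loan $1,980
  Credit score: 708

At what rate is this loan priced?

Credit score 708 ≥ 602; Total monthly debts = (4,420 + 115 + 2,495 + 1,980) = 9,010. DTI: 9,010 ÷ 24,950 = 36.1%, within the 38% cap
LTV: 632,100 ÷ 933,000 = 67.7%, within 90% cap
Credit 708 → row 692–719; LTV 67.7% → column ≤69%. Grid cell → 5.35%.

5.35%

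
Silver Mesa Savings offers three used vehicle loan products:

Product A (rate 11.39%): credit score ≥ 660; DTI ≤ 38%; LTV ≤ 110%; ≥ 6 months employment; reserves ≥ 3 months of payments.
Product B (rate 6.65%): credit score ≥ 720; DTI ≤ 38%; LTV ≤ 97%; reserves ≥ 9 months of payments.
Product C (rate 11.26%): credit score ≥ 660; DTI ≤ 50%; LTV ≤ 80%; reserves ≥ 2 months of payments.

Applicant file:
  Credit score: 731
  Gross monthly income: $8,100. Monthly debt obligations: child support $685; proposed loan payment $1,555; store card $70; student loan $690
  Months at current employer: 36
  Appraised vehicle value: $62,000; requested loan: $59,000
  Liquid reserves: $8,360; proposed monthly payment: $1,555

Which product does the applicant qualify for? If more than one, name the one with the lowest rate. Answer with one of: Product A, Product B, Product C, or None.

Product A

Total debts = (685 + 1,555 + 70 + 690) = 3,000; DTI = 3,000/8,100 = 37%.
LTV = 59,000/62,000 = 95.2%.
Reserves = 8,360/1,555 = 5.4 months.
Product A: score 731 ≥ 660; DTI 37% ≤ 38%; LTV 95.2% ≤ 110%; employment 36 ≥ 6 mo; reserves 5.4 ≥ 3 mo → qualifies.
Product B: score 731 ≥ 720; DTI 37% ≤ 38%; LTV 95.2% ≤ 97%; reserves 5.4 < 9 mo → does not qualify.
Product C: score 731 ≥ 660; DTI 37% ≤ 50%; LTV 95.2% > 80%; reserves 5.4 ≥ 2 mo → does not qualify.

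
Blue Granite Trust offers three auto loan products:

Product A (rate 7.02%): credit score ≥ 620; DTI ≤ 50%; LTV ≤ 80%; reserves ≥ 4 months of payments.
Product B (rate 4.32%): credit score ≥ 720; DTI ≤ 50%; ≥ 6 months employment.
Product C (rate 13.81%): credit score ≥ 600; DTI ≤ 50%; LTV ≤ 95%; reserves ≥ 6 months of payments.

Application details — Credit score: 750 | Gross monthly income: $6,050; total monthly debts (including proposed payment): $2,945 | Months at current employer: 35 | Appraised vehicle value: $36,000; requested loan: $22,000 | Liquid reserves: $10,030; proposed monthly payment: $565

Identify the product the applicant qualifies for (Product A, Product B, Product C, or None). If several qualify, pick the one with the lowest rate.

Product B

DTI = 2,945/6,050 = 48.7%.
LTV = 22,000/36,000 = 61.1%.
Reserves = 10,030/565 = 17.8 months.
Product A: score 750 ≥ 620; DTI 48.7% ≤ 50%; LTV 61.1% ≤ 80%; reserves 17.8 ≥ 4 mo → qualifies.
Product B: score 750 ≥ 720; DTI 48.7% ≤ 50%; employment 35 ≥ 6 mo → qualifies.
Product C: score 750 ≥ 600; DTI 48.7% ≤ 50%; LTV 61.1% ≤ 95%; reserves 17.8 ≥ 6 mo → qualifies.
Qualifying: Product A, Product B, Product C. Lowest rate is 4.32% → Product B.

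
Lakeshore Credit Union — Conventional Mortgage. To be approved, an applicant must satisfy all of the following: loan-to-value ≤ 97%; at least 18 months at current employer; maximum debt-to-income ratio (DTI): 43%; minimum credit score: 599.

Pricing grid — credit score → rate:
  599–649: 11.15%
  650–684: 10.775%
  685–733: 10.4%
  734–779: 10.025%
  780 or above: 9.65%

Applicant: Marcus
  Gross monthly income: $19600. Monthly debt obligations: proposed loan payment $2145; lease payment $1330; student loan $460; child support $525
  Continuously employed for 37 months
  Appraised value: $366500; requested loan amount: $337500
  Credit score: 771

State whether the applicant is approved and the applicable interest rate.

Credit score 771 ≥ 599 (meets minimum)
Total monthly debts = (2,145 + 1,330 + 460 + 525) = 4,460. Debt-to-income = 4,460/19,600 = 22.8% — meets 43% limit
Employment 37 ≥ 18 months
LTV = 337,500/366,500 = 92.1% ≤ 97%
All requirements met. Score 771 falls in the 734–779 tier → 10.025%.

Approved at 10.025%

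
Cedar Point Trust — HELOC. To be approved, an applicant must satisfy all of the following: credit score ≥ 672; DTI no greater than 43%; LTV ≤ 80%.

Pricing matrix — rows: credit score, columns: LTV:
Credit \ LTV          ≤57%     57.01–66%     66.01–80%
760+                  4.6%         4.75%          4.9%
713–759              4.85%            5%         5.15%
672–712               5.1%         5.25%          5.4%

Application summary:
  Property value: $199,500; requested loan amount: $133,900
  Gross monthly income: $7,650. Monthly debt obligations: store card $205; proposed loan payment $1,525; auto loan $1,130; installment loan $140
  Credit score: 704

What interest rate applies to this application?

Credit score 704 ≥ 672; Total monthly debts = (205 + 1,525 + 1,130 + 140) = 3,000. DTI = 3,000/7,650 = 39.2% ≤ 43%
LTV: 133,900 ÷ 199,500 = 67.1%, within 80% cap
Row: 704 falls in 672–712. Column: 67.1% falls in 66.01–80%. Rate = 5.4%.

5.4%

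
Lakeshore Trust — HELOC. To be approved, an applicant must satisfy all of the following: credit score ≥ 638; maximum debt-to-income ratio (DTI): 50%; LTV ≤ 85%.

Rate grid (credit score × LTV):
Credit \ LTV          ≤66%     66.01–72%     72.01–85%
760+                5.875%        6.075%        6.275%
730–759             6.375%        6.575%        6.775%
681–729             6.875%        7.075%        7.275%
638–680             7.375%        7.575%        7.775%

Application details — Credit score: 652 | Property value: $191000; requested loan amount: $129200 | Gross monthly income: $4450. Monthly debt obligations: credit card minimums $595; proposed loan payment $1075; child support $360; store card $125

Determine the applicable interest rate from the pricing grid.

Credit score 652 ≥ 638; Total monthly debts = (595 + 1,075 + 360 + 125) = 2,155. DTI: 2,155 ÷ 4,450 = 48.4%, within the 50% cap
LTV: 129,200 ÷ 191,000 = 67.6%, within 85% cap
Credit 652 → row 638–680; LTV 67.6% → column 66.01–72%. Grid cell → 7.575%.

7.575%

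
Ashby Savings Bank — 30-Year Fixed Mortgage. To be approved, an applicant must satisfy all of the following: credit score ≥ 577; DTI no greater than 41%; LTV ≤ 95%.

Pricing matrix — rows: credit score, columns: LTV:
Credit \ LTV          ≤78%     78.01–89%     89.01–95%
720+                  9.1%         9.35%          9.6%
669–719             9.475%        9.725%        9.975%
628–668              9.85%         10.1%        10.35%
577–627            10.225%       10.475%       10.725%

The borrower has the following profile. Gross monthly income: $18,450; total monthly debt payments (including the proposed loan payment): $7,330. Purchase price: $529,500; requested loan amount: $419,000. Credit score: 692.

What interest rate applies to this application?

9.725%

Credit score 692 ≥ 577; DTI = 7,330/18,450 = 39.7% ≤ 41%
Loan-to-value = 419,000/529,500 = 79.1% — pass (95% max)
Score 692 is in the 669–719 band; LTV 79.1% is in the 78.01–89% band → 9.725%.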